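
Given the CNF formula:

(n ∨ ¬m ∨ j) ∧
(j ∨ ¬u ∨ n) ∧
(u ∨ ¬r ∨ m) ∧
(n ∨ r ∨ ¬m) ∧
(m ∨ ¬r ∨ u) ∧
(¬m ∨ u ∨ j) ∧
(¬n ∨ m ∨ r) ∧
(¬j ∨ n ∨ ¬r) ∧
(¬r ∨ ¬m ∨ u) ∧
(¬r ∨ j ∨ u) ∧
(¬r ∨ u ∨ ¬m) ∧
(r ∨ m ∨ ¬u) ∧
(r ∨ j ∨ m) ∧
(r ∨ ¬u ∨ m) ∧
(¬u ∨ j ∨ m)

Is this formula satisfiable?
Yes

Yes, the formula is satisfiable.

One satisfying assignment is: n=False, r=False, u=False, j=True, m=False

Verification: With this assignment, all 15 clauses evaluate to true.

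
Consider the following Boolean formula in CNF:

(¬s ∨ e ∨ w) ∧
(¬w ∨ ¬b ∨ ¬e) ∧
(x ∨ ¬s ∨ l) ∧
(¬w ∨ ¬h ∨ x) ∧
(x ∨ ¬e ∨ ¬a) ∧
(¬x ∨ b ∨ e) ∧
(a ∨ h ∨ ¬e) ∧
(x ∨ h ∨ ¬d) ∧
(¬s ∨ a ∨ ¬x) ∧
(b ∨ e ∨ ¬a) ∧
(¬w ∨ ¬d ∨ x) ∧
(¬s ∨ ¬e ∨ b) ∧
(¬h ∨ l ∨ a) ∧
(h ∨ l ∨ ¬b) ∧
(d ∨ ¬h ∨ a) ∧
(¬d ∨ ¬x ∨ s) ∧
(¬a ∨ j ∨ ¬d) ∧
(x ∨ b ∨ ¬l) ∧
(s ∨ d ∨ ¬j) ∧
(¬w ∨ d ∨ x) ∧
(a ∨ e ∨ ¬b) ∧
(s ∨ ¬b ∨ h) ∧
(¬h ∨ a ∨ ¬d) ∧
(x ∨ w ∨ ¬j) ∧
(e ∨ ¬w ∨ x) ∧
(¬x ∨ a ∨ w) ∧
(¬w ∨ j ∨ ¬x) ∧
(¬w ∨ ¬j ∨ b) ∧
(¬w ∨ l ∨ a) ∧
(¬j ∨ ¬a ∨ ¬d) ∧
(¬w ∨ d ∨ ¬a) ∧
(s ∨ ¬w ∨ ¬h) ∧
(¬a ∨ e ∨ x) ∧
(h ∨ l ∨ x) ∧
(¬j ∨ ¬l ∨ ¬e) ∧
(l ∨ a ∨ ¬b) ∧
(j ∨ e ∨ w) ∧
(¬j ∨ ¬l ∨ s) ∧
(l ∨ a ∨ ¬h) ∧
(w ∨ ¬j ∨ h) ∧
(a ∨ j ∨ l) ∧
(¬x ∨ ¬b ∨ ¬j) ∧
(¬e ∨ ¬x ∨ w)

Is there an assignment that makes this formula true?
No

No, the formula is not satisfiable.

No assignment of truth values to the variables can make all 43 clauses true simultaneously.

The formula is UNSAT (unsatisfiable).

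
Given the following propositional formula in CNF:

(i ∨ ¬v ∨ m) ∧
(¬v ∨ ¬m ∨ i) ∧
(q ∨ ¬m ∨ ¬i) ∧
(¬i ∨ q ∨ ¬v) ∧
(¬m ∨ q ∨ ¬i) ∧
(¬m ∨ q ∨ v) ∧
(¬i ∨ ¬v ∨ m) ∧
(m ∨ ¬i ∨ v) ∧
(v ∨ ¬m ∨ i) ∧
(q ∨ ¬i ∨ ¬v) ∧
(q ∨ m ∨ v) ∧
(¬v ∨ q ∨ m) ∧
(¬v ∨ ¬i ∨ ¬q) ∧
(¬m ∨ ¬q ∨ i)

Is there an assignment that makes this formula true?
Yes

Yes, the formula is satisfiable.

One satisfying assignment is: v=False, i=False, q=True, m=False

Verification: With this assignment, all 14 clauses evaluate to true.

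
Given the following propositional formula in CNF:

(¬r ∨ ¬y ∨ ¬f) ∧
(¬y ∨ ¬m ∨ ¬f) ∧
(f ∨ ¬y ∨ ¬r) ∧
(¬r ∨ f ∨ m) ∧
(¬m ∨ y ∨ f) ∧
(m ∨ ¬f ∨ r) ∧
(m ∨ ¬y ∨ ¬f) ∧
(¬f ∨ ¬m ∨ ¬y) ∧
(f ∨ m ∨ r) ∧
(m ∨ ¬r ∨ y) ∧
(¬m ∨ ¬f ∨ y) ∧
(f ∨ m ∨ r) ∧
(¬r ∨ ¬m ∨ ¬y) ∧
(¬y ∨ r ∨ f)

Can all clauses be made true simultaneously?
No

No, the formula is not satisfiable.

No assignment of truth values to the variables can make all 14 clauses true simultaneously.

The formula is UNSAT (unsatisfiable).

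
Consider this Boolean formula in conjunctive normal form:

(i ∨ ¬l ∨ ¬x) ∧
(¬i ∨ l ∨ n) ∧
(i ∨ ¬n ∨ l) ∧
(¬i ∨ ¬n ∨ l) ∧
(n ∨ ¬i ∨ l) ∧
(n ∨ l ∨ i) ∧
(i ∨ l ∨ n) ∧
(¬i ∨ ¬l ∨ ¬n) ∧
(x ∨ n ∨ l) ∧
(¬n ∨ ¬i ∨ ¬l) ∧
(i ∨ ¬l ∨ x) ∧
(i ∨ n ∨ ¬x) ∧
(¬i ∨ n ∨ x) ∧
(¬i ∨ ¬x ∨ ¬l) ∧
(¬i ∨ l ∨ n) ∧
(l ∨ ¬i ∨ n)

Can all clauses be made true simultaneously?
No

No, the formula is not satisfiable.

No assignment of truth values to the variables can make all 16 clauses true simultaneously.

The formula is UNSAT (unsatisfiable).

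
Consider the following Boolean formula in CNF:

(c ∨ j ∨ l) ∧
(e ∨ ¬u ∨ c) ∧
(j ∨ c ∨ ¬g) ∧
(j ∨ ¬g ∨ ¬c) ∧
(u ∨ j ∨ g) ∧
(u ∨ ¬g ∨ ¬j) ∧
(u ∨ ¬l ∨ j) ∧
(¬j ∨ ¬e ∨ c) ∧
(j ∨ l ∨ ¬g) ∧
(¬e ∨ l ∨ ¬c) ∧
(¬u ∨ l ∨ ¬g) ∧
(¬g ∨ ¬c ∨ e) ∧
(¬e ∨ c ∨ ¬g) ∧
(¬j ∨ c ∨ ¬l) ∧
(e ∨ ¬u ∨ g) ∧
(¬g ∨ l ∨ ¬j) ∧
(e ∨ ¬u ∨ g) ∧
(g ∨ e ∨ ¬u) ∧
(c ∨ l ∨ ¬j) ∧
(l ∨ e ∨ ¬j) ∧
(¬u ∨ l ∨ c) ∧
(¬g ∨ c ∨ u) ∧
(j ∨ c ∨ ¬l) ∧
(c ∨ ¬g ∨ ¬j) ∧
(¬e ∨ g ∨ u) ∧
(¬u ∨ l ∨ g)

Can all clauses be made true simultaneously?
Yes

Yes, the formula is satisfiable.

One satisfying assignment is: g=False, j=True, u=False, l=True, e=False, c=True

Verification: With this assignment, all 26 clauses evaluate to true.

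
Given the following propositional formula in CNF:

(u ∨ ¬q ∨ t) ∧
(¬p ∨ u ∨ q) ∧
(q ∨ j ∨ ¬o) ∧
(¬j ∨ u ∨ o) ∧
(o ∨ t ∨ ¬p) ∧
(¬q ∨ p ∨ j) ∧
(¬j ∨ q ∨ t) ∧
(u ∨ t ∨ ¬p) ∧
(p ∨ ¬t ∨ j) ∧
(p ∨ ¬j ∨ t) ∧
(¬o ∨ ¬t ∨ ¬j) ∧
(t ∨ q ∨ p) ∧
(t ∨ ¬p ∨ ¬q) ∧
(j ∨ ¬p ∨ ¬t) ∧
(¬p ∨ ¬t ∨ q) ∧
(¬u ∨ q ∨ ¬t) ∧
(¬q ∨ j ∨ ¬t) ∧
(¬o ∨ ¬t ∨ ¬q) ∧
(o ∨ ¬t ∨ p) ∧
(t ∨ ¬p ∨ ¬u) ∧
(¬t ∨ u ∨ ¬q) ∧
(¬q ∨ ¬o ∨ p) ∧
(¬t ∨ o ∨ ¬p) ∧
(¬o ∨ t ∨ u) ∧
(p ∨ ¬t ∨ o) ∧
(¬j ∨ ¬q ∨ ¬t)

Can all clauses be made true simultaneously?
No

No, the formula is not satisfiable.

No assignment of truth values to the variables can make all 26 clauses true simultaneously.

The formula is UNSAT (unsatisfiable).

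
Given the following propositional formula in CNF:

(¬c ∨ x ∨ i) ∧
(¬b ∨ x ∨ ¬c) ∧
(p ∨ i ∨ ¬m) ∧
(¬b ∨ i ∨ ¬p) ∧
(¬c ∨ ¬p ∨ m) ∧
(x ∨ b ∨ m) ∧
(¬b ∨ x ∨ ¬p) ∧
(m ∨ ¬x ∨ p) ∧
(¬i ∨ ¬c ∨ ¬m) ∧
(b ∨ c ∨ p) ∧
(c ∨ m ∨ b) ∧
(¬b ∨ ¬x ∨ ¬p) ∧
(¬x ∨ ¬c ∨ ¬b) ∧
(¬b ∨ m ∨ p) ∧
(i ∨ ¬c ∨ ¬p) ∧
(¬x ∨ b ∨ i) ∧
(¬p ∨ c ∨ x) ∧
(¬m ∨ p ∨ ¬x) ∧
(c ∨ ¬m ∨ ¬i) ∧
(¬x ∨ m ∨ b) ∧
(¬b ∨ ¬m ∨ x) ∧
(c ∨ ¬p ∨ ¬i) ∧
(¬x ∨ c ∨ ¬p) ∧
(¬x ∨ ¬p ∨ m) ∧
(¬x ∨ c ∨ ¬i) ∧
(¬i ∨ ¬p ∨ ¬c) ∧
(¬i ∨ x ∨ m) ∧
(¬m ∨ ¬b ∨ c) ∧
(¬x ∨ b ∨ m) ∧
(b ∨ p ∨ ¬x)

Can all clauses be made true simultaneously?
No

No, the formula is not satisfiable.

No assignment of truth values to the variables can make all 30 clauses true simultaneously.

The formula is UNSAT (unsatisfiable).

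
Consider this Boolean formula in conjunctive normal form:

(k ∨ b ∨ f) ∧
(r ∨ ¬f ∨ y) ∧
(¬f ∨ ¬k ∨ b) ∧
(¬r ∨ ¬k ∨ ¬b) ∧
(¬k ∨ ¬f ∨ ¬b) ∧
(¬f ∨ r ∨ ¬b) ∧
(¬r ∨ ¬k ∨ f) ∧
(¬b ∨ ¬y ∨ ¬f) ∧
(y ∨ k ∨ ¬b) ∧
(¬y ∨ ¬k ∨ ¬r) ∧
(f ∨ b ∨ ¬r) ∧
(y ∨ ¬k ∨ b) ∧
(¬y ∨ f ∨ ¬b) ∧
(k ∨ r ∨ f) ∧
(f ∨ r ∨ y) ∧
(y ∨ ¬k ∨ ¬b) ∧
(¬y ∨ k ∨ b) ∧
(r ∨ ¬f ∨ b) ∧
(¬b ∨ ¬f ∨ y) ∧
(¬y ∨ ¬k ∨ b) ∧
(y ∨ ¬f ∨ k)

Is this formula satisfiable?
No

No, the formula is not satisfiable.

No assignment of truth values to the variables can make all 21 clauses true simultaneously.

The formula is UNSAT (unsatisfiable).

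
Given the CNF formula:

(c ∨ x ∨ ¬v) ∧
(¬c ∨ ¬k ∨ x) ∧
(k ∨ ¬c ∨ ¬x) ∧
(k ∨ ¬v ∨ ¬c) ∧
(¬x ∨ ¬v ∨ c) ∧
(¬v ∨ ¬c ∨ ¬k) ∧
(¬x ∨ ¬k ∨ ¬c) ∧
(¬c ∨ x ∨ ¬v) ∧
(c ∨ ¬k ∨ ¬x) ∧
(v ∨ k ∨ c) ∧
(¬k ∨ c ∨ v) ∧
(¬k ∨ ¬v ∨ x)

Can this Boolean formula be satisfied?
Yes

Yes, the formula is satisfiable.

One satisfying assignment is: c=True, x=False, v=False, k=False

Verification: With this assignment, all 12 clauses evaluate to true.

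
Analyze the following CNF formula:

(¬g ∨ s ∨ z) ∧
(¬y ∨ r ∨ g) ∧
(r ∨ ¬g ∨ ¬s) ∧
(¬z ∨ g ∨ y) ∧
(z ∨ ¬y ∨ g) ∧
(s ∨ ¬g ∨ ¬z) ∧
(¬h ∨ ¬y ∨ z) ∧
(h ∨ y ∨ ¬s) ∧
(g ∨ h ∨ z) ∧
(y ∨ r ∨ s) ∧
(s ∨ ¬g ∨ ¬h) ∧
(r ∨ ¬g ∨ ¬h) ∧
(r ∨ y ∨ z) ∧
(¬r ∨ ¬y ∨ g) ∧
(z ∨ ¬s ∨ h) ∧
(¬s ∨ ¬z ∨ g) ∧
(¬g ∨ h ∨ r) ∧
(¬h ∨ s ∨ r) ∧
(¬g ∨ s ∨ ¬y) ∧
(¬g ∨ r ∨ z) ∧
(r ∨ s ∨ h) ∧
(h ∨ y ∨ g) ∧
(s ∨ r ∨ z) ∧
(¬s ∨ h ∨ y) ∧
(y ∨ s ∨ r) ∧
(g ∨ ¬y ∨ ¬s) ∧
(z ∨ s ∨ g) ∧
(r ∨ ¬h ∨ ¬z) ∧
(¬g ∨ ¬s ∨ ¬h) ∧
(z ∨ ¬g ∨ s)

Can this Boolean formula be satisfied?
Yes

Yes, the formula is satisfiable.

One satisfying assignment is: r=True, y=False, s=True, g=False, z=False, h=True

Verification: With this assignment, all 30 clauses evaluate to true.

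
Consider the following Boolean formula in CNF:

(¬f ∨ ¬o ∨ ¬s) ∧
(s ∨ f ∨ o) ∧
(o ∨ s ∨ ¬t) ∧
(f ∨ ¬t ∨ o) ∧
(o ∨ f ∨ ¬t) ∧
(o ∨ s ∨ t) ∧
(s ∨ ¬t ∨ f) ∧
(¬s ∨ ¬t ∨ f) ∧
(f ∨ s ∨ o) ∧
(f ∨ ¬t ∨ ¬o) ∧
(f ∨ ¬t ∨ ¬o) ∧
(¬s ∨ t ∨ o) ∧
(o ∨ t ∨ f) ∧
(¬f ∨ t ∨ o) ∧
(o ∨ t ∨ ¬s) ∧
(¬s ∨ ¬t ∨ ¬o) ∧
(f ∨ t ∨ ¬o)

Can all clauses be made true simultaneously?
Yes

Yes, the formula is satisfiable.

One satisfying assignment is: f=True, o=True, t=False, s=False

Verification: With this assignment, all 17 clauses evaluate to true.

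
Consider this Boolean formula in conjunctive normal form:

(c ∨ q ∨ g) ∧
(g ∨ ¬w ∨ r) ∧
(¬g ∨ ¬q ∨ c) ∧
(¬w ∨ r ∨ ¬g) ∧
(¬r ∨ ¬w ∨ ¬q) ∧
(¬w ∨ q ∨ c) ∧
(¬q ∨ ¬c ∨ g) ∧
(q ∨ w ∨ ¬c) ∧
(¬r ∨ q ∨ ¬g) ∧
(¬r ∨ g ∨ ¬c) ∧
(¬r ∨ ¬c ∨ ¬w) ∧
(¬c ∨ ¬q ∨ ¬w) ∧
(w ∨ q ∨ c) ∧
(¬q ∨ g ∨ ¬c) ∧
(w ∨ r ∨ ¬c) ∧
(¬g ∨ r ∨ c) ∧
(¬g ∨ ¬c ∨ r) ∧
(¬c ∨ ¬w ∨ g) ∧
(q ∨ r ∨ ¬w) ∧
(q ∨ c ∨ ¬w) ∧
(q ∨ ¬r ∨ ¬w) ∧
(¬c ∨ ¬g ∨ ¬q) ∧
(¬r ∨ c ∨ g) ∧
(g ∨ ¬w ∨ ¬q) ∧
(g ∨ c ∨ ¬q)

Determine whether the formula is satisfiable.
No

No, the formula is not satisfiable.

No assignment of truth values to the variables can make all 25 clauses true simultaneously.

The formula is UNSAT (unsatisfiable).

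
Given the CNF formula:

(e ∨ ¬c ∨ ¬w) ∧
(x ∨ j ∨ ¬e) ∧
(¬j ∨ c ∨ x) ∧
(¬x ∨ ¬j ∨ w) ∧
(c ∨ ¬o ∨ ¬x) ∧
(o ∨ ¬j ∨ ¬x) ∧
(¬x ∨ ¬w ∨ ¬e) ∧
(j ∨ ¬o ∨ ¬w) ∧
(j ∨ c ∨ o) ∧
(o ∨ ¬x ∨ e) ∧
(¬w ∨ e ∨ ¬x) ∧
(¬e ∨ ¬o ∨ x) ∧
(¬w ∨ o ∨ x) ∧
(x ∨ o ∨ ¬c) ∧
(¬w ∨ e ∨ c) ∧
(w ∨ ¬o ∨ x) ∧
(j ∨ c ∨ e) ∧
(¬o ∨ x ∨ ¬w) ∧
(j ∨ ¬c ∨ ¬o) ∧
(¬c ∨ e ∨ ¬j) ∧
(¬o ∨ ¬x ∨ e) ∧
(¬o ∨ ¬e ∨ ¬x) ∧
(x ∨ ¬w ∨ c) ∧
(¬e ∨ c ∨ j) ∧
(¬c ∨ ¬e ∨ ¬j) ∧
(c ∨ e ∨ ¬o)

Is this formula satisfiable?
Yes

Yes, the formula is satisfiable.

One satisfying assignment is: x=True, j=False, w=False, e=True, o=False, c=True

Verification: With this assignment, all 26 clauses evaluate to true.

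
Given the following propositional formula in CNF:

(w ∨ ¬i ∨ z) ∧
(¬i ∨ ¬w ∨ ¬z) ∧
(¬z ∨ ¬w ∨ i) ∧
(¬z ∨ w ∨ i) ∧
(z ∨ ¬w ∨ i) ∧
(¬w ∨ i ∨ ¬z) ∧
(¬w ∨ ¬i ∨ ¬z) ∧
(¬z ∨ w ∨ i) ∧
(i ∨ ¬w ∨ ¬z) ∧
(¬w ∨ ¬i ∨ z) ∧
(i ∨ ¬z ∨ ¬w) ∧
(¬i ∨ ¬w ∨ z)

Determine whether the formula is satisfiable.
Yes

Yes, the formula is satisfiable.

One satisfying assignment is: z=False, w=False, i=False

Verification: With this assignment, all 12 clauses evaluate to true.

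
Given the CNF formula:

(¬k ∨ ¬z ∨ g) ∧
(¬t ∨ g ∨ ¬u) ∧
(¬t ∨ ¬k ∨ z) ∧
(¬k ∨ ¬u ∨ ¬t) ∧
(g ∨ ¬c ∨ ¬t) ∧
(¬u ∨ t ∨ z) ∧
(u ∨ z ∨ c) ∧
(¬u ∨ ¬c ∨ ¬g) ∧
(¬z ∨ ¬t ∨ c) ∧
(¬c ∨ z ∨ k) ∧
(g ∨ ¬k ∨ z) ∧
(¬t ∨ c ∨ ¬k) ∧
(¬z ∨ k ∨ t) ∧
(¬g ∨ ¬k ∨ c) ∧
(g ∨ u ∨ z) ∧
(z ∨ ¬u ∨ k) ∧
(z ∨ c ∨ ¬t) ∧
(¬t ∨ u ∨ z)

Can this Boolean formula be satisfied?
Yes

Yes, the formula is satisfiable.

One satisfying assignment is: t=False, g=True, z=False, u=False, k=True, c=True

Verification: With this assignment, all 18 clauses evaluate to true.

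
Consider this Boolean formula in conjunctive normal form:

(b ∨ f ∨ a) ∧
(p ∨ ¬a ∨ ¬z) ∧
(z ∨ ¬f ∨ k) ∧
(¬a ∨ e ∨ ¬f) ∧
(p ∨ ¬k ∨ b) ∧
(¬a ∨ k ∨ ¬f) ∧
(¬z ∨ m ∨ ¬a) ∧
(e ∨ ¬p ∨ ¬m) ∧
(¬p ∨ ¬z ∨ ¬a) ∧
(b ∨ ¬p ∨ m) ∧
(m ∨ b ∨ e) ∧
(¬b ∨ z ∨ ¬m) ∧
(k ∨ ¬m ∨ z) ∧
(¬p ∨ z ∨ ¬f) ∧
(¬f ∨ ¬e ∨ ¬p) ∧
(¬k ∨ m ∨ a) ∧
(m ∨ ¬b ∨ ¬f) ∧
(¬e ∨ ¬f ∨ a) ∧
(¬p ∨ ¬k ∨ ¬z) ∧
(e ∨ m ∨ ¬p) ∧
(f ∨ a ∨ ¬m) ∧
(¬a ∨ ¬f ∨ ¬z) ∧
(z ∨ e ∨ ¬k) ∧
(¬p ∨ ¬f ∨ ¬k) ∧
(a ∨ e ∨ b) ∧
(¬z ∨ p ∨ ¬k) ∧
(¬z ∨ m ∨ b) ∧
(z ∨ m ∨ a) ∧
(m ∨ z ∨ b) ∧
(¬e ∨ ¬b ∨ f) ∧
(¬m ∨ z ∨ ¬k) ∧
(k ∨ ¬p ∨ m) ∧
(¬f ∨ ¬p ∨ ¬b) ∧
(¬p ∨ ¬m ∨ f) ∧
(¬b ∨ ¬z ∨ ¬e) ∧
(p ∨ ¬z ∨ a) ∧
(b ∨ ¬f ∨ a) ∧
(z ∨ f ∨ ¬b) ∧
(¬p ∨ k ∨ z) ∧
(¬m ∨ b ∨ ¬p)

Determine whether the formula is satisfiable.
No

No, the formula is not satisfiable.

No assignment of truth values to the variables can make all 40 clauses true simultaneously.

The formula is UNSAT (unsatisfiable).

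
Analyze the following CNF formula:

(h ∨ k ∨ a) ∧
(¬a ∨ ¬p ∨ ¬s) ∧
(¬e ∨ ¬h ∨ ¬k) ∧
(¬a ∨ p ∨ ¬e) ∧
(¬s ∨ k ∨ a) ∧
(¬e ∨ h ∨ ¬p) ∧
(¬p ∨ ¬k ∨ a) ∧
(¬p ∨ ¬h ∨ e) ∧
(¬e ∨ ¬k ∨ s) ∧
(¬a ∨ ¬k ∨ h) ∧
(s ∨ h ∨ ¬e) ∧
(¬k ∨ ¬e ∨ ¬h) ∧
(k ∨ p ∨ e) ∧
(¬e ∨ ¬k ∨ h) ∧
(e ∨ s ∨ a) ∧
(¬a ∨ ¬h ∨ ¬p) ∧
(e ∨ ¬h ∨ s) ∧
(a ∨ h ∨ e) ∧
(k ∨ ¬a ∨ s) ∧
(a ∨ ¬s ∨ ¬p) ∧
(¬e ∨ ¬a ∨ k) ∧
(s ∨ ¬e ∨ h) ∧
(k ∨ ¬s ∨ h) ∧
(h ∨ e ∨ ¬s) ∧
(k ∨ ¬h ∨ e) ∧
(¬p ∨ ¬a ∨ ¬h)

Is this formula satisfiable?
Yes

Yes, the formula is satisfiable.

One satisfying assignment is: e=True, h=True, p=False, k=False, a=False, s=False

Verification: With this assignment, all 26 clauses evaluate to true.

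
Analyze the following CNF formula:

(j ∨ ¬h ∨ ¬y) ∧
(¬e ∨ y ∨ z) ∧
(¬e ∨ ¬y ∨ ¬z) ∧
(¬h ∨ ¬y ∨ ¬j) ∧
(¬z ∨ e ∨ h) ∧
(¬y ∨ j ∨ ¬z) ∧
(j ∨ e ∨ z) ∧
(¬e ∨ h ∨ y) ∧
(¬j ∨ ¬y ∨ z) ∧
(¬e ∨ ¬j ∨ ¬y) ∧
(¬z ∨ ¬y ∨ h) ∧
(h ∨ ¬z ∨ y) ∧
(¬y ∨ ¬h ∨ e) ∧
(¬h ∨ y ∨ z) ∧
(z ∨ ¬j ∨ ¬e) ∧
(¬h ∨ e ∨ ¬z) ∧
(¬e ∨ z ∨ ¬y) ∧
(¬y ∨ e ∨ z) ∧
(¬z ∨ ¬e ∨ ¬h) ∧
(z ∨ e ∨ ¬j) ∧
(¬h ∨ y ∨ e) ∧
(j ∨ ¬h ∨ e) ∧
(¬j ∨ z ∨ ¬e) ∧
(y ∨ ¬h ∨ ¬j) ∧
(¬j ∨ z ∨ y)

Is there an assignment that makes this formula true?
No

No, the formula is not satisfiable.

No assignment of truth values to the variables can make all 25 clauses true simultaneously.

The formula is UNSAT (unsatisfiable).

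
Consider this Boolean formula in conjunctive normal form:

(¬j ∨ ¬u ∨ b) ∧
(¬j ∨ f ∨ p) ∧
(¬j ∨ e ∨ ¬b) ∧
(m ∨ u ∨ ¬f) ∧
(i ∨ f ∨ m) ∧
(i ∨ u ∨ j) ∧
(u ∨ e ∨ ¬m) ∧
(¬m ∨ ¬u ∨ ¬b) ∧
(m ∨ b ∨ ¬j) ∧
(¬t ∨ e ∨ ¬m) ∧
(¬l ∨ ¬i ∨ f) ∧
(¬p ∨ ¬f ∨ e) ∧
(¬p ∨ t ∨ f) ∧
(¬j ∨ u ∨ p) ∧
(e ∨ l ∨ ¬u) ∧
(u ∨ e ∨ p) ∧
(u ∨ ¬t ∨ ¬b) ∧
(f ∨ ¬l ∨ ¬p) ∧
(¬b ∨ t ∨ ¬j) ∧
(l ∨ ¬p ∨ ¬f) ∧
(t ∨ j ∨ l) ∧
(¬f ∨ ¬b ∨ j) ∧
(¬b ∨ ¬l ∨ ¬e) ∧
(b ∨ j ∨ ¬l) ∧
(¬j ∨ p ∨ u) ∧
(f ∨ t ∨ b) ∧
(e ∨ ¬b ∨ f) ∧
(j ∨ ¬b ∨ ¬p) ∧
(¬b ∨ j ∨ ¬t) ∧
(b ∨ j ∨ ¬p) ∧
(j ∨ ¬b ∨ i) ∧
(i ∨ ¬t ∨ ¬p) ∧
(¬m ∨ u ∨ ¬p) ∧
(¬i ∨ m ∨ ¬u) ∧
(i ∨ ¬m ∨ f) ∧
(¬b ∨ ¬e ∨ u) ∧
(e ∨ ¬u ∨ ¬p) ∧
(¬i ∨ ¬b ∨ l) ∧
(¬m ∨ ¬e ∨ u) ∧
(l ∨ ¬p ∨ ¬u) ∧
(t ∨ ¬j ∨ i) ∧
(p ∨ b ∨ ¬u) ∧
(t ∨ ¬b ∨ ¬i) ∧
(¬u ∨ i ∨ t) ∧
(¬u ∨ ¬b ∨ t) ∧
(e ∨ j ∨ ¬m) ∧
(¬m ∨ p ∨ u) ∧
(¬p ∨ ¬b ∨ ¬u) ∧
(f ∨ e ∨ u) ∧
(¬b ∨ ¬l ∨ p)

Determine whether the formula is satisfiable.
Yes

Yes, the formula is satisfiable.

One satisfying assignment is: p=False, u=True, m=False, j=True, i=False, l=False, t=True, f=True, e=True, b=True

Verification: With this assignment, all 50 clauses evaluate to true.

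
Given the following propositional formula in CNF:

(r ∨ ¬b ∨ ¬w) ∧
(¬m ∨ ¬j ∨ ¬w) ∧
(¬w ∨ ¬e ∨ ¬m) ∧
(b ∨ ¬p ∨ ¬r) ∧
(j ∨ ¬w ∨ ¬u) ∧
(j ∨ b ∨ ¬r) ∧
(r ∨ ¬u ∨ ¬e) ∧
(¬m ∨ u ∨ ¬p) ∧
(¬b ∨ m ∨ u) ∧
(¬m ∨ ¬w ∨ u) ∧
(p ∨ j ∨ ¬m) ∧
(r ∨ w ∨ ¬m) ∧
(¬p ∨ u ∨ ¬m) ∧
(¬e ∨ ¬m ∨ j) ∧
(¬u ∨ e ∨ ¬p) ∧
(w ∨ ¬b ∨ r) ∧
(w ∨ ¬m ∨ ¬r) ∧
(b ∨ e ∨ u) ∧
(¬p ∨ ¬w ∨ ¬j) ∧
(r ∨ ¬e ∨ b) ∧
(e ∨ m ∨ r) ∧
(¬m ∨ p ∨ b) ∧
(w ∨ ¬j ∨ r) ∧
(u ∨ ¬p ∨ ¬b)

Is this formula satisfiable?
Yes

Yes, the formula is satisfiable.

One satisfying assignment is: j=False, b=True, w=False, u=True, p=False, e=False, m=False, r=True

Verification: With this assignment, all 24 clauses evaluate to true.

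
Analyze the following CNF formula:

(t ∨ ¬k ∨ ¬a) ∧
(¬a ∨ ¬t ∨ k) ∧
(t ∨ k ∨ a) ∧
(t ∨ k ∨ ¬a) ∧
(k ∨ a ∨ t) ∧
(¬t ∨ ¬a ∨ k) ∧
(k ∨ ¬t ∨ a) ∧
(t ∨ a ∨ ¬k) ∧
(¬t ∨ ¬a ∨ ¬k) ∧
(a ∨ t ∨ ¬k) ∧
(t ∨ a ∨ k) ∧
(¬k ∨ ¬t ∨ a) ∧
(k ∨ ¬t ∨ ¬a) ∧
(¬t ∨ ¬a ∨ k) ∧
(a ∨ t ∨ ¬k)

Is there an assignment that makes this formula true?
No

No, the formula is not satisfiable.

No assignment of truth values to the variables can make all 15 clauses true simultaneously.

The formula is UNSAT (unsatisfiable).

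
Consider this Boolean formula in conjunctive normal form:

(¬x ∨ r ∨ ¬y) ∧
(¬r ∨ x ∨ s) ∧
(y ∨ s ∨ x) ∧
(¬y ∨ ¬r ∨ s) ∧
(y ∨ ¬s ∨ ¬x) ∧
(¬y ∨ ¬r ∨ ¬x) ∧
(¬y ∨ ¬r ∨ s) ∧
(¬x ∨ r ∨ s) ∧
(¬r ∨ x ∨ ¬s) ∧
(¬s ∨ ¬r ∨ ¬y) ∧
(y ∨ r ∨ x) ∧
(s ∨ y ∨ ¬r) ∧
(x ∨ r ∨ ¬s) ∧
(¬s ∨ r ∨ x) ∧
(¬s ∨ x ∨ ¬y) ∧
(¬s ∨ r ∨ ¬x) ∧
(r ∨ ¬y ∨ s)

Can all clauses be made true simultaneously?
No

No, the formula is not satisfiable.

No assignment of truth values to the variables can make all 17 clauses true simultaneously.

The formula is UNSAT (unsatisfiable).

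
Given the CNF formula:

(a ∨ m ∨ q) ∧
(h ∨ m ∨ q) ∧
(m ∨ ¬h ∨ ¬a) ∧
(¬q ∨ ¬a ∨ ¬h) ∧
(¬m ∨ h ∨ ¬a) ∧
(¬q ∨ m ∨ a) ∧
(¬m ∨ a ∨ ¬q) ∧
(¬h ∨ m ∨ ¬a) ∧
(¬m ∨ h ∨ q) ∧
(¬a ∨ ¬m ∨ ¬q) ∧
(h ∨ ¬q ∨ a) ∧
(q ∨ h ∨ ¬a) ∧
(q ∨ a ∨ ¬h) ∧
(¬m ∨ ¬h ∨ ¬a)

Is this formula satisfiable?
Yes

Yes, the formula is satisfiable.

One satisfying assignment is: m=False, a=True, h=False, q=True

Verification: With this assignment, all 14 clauses evaluate to true.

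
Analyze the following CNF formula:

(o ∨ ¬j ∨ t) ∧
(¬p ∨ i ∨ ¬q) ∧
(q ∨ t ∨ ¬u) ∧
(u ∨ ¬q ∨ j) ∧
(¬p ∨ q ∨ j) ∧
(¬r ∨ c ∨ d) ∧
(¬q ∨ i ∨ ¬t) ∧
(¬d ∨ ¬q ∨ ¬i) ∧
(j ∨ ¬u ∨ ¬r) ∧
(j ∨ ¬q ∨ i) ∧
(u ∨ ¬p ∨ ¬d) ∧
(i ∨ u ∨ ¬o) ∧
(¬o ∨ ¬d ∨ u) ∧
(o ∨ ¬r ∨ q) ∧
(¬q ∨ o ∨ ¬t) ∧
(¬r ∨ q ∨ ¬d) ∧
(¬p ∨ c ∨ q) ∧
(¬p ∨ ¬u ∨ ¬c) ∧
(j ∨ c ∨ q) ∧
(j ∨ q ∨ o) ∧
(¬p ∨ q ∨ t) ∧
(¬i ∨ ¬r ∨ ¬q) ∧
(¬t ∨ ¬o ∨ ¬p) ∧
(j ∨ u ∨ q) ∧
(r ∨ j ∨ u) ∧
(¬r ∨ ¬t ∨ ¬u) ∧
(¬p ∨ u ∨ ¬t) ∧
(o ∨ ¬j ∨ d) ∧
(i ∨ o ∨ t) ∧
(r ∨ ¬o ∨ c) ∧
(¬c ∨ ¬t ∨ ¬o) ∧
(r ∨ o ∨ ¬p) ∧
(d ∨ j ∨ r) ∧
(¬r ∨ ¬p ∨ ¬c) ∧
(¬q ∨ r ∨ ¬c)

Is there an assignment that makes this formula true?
Yes

Yes, the formula is satisfiable.

One satisfying assignment is: o=False, p=False, q=False, r=False, u=False, c=False, j=True, t=True, i=True, d=True

Verification: With this assignment, all 35 clauses evaluate to true.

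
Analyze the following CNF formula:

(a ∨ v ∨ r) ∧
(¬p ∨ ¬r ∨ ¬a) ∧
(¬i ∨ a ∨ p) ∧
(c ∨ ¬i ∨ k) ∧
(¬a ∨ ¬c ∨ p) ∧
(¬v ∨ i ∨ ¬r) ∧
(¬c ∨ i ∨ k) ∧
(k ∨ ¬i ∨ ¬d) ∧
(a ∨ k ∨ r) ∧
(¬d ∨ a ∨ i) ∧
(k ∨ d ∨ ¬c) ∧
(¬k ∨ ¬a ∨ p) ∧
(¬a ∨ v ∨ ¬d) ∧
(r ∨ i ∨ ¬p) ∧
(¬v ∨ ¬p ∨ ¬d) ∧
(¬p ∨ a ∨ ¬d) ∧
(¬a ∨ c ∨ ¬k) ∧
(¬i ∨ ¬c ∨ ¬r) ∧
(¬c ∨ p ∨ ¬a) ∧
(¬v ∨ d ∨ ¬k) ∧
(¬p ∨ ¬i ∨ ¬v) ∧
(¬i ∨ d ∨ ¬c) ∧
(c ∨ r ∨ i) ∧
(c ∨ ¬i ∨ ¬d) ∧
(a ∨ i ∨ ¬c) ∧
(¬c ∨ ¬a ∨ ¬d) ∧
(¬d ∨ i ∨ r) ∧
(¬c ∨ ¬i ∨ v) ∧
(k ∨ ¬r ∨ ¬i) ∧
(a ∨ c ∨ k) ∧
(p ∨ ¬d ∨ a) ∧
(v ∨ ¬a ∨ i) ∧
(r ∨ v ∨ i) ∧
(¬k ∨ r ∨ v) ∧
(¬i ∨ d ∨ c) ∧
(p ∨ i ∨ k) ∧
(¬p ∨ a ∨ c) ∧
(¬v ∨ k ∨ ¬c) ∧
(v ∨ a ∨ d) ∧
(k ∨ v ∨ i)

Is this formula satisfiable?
No

No, the formula is not satisfiable.

No assignment of truth values to the variables can make all 40 clauses true simultaneously.

The formula is UNSAT (unsatisfiable).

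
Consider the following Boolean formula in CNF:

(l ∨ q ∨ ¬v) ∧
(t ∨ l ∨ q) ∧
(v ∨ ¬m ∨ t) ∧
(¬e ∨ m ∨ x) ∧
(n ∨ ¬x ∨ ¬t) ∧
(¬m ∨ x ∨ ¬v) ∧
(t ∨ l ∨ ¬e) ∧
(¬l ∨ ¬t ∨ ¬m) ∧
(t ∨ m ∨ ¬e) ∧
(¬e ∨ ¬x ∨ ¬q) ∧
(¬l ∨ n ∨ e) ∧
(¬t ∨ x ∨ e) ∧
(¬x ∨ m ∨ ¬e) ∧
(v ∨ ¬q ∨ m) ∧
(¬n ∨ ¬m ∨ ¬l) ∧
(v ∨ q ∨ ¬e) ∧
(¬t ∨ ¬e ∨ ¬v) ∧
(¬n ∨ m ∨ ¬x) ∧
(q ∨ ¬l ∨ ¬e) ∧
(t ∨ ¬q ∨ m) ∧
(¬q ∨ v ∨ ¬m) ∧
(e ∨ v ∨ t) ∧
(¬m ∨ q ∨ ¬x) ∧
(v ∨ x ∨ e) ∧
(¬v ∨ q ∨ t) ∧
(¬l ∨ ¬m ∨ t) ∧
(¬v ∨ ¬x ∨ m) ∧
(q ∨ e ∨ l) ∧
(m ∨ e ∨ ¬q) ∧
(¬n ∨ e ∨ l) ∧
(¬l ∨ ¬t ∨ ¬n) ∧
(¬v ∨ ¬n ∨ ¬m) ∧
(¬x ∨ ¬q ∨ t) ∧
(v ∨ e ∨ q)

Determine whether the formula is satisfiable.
No

No, the formula is not satisfiable.

No assignment of truth values to the variables can make all 34 clauses true simultaneously.

The formula is UNSAT (unsatisfiable).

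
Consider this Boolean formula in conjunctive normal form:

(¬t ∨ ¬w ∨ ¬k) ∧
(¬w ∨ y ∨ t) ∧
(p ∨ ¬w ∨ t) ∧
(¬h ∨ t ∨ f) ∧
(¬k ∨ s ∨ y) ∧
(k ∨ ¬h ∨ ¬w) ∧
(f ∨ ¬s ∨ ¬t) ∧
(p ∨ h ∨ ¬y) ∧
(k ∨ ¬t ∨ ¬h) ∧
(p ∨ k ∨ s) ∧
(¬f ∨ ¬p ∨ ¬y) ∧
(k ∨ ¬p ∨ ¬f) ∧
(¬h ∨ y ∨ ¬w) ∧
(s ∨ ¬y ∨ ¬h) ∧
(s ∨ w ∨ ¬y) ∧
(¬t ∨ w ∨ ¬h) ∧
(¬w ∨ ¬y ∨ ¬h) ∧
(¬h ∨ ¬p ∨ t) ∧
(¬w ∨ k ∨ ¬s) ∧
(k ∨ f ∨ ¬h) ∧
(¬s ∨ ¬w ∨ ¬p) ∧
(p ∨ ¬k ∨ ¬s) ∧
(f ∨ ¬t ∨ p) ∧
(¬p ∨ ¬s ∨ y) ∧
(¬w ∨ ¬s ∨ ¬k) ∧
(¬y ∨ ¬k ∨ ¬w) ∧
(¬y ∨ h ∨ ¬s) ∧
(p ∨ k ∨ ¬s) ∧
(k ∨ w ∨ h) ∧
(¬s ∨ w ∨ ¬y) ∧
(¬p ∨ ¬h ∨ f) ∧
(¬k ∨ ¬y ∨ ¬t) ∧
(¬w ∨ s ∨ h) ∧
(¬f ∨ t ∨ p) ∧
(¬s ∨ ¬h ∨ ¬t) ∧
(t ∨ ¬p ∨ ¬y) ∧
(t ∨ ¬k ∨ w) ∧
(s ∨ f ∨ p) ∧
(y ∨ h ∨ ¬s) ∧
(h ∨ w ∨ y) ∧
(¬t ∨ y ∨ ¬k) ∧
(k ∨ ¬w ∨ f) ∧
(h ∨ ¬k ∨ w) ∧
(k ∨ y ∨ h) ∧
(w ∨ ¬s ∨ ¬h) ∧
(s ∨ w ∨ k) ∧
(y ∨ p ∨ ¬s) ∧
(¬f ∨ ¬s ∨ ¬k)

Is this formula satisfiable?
No

No, the formula is not satisfiable.

No assignment of truth values to the variables can make all 48 clauses true simultaneously.

The formula is UNSAT (unsatisfiable).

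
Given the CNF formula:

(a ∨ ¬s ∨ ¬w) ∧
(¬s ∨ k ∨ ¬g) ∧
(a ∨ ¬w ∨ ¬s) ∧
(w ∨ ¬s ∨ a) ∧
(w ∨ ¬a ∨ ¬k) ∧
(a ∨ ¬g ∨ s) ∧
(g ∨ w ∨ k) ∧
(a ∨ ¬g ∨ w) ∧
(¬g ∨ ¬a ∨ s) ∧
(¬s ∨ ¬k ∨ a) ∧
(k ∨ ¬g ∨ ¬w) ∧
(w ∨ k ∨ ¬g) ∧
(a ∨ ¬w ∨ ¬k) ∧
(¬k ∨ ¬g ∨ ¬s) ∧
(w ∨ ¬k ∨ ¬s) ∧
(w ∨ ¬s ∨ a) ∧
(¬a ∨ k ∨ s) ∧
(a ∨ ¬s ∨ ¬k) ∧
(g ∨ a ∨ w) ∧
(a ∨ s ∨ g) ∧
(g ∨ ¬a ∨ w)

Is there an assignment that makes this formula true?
Yes

Yes, the formula is satisfiable.

One satisfying assignment is: k=False, w=True, g=False, s=True, a=True

Verification: With this assignment, all 21 clauses evaluate to true.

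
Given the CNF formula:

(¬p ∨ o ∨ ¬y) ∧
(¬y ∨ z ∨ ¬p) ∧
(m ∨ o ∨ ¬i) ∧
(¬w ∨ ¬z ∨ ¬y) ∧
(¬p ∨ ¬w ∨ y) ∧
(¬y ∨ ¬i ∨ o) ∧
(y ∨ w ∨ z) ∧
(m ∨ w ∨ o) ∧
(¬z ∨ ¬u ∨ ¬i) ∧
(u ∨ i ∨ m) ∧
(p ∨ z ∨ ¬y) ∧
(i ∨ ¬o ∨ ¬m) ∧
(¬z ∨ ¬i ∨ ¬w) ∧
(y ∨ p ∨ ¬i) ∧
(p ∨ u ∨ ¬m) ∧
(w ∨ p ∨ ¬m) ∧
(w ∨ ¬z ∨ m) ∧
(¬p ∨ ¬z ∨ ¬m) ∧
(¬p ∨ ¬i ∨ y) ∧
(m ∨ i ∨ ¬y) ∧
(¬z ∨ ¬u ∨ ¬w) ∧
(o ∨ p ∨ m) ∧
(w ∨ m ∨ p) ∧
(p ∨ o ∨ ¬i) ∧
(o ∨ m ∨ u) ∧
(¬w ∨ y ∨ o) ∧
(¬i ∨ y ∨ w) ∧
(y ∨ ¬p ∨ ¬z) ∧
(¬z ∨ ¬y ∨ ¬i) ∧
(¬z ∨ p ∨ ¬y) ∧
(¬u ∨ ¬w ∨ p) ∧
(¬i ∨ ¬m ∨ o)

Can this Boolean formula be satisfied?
No

No, the formula is not satisfiable.

No assignment of truth values to the variables can make all 32 clauses true simultaneously.

The formula is UNSAT (unsatisfiable).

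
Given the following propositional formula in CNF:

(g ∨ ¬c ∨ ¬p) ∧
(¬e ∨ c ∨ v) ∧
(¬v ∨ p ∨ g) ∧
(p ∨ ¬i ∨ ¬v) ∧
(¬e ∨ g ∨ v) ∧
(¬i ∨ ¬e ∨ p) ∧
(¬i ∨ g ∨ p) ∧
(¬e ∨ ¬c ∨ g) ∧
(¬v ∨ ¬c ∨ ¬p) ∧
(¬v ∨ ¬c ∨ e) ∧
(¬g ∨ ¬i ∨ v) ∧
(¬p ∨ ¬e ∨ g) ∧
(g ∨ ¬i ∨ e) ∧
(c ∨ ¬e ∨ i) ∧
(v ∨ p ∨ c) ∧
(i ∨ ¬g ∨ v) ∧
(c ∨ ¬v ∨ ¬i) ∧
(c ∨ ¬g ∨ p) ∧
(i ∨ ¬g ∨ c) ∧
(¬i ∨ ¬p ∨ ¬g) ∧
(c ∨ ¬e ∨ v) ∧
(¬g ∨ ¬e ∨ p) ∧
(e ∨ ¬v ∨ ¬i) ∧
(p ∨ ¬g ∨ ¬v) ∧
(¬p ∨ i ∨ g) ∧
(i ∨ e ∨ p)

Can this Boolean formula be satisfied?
No

No, the formula is not satisfiable.

No assignment of truth values to the variables can make all 26 clauses true simultaneously.

The formula is UNSAT (unsatisfiable).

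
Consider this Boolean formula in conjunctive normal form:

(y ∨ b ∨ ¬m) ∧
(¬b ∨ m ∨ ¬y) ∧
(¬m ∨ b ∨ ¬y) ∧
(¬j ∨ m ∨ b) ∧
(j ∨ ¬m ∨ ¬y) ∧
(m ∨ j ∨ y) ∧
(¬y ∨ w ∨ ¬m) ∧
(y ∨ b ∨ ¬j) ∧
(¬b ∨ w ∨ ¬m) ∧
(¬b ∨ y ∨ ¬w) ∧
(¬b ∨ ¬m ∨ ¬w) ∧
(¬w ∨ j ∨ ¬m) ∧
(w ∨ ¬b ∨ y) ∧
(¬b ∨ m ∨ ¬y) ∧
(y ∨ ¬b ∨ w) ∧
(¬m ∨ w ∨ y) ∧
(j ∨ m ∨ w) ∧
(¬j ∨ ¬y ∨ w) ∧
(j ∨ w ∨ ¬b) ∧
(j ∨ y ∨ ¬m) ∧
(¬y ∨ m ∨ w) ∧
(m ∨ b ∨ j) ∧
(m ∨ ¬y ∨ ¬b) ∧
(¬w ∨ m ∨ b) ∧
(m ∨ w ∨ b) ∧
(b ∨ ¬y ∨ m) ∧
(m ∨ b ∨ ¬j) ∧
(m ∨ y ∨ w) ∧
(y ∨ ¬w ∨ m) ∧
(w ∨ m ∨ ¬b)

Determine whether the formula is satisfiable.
No

No, the formula is not satisfiable.

No assignment of truth values to the variables can make all 30 clauses true simultaneously.

The formula is UNSAT (unsatisfiable).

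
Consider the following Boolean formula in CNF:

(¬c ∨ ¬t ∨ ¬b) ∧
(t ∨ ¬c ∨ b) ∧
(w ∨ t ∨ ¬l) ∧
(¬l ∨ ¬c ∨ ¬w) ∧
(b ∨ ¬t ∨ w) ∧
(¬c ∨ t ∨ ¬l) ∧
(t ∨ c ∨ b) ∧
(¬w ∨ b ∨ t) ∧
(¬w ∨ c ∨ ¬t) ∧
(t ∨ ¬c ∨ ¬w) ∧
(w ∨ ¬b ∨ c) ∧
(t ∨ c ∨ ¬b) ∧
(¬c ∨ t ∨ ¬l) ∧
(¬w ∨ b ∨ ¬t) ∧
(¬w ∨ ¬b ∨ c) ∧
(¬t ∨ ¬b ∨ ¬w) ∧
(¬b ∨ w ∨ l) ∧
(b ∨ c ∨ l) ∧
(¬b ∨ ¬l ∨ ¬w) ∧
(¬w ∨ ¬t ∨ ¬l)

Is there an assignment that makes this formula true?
No

No, the formula is not satisfiable.

No assignment of truth values to the variables can make all 20 clauses true simultaneously.

The formula is UNSAT (unsatisfiable).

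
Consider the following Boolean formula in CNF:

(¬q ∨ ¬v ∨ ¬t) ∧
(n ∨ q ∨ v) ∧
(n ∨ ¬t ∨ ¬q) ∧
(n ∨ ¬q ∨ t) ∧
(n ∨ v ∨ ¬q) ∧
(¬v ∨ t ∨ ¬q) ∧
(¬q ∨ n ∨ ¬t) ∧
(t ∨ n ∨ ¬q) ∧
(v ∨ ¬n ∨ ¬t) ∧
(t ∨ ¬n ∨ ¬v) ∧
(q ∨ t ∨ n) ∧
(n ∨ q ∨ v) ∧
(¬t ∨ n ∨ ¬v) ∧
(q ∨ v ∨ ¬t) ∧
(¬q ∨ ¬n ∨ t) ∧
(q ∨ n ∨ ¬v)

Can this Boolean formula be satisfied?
Yes

Yes, the formula is satisfiable.

One satisfying assignment is: t=True, q=False, n=True, v=True

Verification: With this assignment, all 16 clauses evaluate to true.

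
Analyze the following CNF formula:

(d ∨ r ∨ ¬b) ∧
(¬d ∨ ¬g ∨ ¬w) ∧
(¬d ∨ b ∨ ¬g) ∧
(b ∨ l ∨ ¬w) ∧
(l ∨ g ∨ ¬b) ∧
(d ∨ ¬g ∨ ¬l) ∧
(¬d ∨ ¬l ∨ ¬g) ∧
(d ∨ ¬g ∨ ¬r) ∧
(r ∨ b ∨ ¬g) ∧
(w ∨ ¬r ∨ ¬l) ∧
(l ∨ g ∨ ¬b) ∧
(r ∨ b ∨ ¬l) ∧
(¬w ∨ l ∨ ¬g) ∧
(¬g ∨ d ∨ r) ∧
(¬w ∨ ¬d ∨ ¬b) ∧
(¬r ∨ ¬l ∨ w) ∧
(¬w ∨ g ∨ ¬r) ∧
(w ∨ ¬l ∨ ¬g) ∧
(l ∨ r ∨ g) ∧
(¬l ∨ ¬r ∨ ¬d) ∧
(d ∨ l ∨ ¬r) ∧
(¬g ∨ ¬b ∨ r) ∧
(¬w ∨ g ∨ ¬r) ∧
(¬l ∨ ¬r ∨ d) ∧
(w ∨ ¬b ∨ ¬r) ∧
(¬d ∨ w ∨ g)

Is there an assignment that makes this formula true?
No

No, the formula is not satisfiable.

No assignment of truth values to the variables can make all 26 clauses true simultaneously.

The formula is UNSAT (unsatisfiable).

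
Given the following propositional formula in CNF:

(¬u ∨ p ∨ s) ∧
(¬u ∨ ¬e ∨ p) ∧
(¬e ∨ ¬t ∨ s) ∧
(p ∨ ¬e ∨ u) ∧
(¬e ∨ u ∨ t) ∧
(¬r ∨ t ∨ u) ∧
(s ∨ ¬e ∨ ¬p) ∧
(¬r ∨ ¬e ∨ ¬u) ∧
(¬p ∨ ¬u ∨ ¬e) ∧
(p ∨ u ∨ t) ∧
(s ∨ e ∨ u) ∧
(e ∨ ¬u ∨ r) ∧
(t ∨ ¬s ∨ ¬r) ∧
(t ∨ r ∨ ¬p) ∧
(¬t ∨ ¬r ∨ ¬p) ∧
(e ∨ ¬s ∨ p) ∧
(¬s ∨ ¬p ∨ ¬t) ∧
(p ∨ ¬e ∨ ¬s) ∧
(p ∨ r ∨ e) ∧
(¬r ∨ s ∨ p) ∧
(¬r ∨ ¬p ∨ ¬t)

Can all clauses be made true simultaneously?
Yes

Yes, the formula is satisfiable.

One satisfying assignment is: t=False, p=True, e=False, r=True, u=True, s=False

Verification: With this assignment, all 21 clauses evaluate to true.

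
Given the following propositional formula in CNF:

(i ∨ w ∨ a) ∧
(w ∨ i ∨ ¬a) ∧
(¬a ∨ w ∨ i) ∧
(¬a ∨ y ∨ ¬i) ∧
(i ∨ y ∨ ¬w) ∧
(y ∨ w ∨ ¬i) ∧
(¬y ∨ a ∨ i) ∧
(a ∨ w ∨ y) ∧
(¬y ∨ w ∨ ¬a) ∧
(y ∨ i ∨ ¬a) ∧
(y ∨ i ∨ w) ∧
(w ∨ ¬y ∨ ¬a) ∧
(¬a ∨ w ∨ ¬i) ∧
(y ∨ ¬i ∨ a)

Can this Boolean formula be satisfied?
Yes

Yes, the formula is satisfiable.

One satisfying assignment is: a=True, y=True, w=True, i=True

Verification: With this assignment, all 14 clauses evaluate to true.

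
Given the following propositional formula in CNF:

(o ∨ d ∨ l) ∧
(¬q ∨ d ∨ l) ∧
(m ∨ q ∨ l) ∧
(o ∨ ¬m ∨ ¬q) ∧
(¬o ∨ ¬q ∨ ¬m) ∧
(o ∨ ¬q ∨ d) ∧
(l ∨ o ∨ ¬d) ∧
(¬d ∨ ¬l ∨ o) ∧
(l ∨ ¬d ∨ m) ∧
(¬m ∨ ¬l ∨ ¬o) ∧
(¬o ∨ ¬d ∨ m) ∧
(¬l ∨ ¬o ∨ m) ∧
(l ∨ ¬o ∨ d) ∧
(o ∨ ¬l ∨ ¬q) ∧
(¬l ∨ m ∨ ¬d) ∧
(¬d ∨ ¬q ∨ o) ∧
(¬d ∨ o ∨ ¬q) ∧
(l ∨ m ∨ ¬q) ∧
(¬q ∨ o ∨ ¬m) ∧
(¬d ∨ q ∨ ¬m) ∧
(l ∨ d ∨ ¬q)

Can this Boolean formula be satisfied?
Yes

Yes, the formula is satisfiable.

One satisfying assignment is: q=False, o=False, l=True, m=True, d=False

Verification: With this assignment, all 21 clauses evaluate to true.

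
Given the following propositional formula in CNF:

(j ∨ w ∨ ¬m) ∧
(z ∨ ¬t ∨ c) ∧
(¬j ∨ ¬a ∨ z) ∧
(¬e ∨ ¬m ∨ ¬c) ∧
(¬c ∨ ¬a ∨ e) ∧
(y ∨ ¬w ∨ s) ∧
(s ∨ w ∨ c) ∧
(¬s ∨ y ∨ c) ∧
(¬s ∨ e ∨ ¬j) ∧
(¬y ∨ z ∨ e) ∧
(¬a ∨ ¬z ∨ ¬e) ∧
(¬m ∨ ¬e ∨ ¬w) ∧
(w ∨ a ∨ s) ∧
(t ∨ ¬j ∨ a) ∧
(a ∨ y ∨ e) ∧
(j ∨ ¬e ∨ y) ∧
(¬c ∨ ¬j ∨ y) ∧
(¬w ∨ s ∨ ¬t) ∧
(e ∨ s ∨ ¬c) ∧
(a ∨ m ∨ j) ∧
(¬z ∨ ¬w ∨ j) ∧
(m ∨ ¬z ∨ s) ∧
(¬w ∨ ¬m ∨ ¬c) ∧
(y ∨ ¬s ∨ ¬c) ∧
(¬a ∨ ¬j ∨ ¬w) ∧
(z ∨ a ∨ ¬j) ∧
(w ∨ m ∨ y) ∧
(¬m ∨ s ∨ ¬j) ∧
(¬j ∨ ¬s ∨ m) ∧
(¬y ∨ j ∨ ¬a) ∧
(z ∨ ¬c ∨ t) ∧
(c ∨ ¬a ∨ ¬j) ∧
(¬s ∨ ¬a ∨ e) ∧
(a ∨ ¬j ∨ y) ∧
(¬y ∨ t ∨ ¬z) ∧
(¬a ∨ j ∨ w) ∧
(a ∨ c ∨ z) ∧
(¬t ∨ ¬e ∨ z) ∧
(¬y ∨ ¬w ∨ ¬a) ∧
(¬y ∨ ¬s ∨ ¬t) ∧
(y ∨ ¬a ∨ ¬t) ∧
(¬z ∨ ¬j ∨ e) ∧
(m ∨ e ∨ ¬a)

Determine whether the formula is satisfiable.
No

No, the formula is not satisfiable.

No assignment of truth values to the variables can make all 43 clauses true simultaneously.

The formula is UNSAT (unsatisfiable).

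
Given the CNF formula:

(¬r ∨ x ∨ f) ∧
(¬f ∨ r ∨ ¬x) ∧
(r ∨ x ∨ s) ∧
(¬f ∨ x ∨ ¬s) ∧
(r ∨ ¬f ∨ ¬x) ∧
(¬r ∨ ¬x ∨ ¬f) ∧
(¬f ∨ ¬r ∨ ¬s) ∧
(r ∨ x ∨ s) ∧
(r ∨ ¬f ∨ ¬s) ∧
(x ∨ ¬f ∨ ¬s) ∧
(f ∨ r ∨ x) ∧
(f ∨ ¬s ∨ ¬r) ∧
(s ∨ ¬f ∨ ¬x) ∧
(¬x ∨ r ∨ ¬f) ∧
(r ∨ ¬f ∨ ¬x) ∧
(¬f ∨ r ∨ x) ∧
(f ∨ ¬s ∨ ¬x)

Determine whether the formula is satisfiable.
Yes

Yes, the formula is satisfiable.

One satisfying assignment is: s=False, x=True, f=False, r=False

Verification: With this assignment, all 17 clauses evaluate to true.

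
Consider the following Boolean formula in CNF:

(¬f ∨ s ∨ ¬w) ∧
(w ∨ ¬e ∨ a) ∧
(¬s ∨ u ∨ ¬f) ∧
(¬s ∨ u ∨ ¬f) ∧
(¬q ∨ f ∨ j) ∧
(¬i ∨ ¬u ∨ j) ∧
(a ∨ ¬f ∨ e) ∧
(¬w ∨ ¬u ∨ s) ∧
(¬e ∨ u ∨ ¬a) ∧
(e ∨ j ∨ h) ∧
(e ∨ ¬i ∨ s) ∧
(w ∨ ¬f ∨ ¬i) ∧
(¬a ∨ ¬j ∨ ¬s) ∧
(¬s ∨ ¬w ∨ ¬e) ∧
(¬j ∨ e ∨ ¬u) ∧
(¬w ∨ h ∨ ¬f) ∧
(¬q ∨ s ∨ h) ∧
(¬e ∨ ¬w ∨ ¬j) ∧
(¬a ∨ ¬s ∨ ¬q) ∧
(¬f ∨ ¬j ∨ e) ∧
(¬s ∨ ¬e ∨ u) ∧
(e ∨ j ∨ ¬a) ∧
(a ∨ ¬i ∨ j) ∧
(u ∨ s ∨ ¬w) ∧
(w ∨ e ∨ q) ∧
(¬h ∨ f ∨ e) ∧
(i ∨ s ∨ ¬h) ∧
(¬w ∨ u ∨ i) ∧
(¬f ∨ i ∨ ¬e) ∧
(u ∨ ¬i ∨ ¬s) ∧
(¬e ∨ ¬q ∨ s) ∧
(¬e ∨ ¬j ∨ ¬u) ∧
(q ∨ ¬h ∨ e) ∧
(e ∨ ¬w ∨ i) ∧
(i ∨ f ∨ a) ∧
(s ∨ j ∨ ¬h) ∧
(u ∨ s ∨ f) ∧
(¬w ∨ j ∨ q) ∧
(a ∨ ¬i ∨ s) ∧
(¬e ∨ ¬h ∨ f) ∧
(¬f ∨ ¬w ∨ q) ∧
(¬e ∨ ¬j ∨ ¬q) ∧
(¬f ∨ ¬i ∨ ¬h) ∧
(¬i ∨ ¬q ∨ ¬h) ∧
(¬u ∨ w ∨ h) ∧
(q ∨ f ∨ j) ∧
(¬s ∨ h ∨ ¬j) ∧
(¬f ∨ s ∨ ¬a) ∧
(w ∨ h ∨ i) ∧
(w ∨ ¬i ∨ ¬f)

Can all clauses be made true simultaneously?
No

No, the formula is not satisfiable.

No assignment of truth values to the variables can make all 50 clauses true simultaneously.

The formula is UNSAT (unsatisfiable).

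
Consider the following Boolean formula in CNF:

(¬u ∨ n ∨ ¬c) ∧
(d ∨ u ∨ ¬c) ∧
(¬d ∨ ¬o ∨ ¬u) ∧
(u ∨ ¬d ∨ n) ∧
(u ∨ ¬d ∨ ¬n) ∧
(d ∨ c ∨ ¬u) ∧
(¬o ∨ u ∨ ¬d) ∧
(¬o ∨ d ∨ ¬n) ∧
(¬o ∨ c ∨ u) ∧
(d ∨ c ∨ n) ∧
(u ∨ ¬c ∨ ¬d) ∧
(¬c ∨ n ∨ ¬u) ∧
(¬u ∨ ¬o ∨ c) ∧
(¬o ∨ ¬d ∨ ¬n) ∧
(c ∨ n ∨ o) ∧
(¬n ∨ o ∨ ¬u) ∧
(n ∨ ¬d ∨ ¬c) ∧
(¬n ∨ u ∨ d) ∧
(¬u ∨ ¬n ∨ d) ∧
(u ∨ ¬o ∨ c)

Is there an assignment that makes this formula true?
No

No, the formula is not satisfiable.

No assignment of truth values to the variables can make all 20 clauses true simultaneously.

The formula is UNSAT (unsatisfiable).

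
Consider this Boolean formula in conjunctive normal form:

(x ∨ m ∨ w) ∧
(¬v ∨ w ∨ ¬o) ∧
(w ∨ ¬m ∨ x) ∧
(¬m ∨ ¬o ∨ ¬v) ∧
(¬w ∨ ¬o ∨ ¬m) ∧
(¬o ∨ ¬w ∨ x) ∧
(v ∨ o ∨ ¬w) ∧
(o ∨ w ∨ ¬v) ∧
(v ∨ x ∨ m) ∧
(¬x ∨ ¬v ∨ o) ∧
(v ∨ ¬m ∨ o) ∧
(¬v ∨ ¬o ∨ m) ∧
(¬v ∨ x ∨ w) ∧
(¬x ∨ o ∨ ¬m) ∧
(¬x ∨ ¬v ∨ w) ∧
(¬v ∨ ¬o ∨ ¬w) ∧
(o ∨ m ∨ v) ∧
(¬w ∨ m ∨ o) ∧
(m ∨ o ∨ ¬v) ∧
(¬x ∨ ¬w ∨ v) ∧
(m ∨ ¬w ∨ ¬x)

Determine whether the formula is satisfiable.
Yes

Yes, the formula is satisfiable.

One satisfying assignment is: o=True, w=False, m=False, v=False, x=True

Verification: With this assignment, all 21 clauses evaluate to true.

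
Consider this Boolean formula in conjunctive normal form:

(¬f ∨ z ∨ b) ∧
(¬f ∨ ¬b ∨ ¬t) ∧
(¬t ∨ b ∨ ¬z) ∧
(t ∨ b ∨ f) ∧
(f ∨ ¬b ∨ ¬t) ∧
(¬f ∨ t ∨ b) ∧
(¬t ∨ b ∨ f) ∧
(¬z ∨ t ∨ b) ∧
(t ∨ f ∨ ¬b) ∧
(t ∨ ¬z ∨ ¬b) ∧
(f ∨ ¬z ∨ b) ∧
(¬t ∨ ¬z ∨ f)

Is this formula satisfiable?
Yes

Yes, the formula is satisfiable.

One satisfying assignment is: b=True, t=False, z=False, f=True

Verification: With this assignment, all 12 clauses evaluate to true.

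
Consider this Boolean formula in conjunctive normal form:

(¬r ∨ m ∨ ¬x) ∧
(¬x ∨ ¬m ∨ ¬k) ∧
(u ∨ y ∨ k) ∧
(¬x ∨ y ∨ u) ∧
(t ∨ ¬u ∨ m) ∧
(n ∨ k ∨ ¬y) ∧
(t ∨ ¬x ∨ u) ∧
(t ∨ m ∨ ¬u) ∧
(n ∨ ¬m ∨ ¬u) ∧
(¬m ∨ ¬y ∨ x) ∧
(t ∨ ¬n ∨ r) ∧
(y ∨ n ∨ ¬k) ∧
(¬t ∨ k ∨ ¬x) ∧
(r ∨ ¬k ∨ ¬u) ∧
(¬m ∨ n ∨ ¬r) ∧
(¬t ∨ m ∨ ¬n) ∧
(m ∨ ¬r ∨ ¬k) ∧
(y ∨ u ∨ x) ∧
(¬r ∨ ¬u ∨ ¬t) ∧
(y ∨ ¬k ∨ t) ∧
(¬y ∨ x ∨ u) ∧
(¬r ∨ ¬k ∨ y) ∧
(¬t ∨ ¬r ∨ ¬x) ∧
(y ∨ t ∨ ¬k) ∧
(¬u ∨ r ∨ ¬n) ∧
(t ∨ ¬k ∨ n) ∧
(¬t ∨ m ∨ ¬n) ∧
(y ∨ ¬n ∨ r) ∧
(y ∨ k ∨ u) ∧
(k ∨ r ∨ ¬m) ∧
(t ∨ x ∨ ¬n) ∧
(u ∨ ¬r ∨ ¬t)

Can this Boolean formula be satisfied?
Yes

Yes, the formula is satisfiable.

One satisfying assignment is: y=False, r=False, k=False, u=True, m=False, n=False, t=True, x=False

Verification: With this assignment, all 32 clauses evaluate to true.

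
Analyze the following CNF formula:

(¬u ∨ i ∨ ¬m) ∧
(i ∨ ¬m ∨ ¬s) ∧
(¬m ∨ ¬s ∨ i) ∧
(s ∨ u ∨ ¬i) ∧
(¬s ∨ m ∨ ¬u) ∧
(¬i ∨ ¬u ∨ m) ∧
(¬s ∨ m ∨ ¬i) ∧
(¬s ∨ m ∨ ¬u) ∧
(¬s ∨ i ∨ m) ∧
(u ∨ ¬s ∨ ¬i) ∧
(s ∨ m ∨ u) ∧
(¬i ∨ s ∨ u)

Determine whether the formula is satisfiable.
Yes

Yes, the formula is satisfiable.

One satisfying assignment is: m=False, s=False, u=True, i=False

Verification: With this assignment, all 12 clauses evaluate to true.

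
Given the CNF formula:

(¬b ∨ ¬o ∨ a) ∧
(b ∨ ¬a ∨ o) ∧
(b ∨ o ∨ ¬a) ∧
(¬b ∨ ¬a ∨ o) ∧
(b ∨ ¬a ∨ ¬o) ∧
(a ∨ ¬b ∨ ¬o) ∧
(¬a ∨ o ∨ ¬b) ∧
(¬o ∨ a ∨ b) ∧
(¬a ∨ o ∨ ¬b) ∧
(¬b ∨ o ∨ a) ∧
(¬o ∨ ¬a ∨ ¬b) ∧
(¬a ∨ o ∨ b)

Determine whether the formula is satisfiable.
Yes

Yes, the formula is satisfiable.

One satisfying assignment is: b=False, o=False, a=False

Verification: With this assignment, all 12 clauses evaluate to true.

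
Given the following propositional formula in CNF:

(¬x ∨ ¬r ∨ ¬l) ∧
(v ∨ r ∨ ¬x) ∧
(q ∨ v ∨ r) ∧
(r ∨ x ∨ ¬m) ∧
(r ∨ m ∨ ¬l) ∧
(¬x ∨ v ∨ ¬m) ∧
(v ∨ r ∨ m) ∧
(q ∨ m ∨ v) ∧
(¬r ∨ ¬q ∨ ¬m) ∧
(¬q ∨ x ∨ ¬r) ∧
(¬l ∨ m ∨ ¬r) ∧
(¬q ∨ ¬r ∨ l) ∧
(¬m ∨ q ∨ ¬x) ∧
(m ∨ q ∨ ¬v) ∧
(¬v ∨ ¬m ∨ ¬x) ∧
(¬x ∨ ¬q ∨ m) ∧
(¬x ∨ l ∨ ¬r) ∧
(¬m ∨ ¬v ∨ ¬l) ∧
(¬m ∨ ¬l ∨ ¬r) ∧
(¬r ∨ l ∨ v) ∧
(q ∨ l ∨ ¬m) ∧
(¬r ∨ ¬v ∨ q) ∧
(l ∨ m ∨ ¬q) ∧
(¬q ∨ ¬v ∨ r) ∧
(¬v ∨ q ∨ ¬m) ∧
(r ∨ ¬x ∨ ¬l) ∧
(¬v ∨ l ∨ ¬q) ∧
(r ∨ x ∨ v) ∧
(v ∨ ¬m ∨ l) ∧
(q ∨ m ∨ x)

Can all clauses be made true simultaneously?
No

No, the formula is not satisfiable.

No assignment of truth values to the variables can make all 30 clauses true simultaneously.

The formula is UNSAT (unsatisfiable).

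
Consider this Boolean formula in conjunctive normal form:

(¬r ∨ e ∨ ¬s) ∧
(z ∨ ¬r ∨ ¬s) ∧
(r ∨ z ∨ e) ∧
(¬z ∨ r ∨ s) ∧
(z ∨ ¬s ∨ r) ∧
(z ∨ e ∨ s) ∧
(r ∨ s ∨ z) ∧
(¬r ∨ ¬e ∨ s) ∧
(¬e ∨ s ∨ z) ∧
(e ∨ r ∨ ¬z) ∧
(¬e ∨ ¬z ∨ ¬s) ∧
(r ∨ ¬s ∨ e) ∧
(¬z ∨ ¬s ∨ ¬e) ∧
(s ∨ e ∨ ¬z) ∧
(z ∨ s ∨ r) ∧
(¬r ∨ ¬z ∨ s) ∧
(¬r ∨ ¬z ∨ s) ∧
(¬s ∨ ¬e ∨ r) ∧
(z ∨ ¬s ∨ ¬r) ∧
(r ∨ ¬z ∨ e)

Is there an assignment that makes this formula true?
No

No, the formula is not satisfiable.

No assignment of truth values to the variables can make all 20 clauses true simultaneously.

The formula is UNSAT (unsatisfiable).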